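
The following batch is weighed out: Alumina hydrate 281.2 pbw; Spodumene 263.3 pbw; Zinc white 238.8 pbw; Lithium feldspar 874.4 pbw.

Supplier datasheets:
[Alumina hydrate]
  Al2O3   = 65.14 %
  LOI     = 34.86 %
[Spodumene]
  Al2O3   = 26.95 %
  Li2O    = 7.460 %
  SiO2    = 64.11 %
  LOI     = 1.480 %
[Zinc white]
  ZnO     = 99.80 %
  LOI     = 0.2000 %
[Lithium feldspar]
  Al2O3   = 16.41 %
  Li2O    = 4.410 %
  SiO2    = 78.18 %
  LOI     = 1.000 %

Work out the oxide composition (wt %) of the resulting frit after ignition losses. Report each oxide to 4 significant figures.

The working math keeps full float precision through every step; working values are shown (rounded to 4 significant digits) when written out; every reported figure takes a single rounding; the derived quantities, which include totals, glass mass, four oxide percentages, yield, ignition loss, are rebuilt in full precision, as they appear in question or answer, from the batch weights per 1547 pbw of glass.
What the batch supplies per oxide:
  Al2O3: 281.2·0.6514 + 263.3·0.2695 + 874.4·0.1641 = 397.6 pbw
  Li2O: 263.3·0.07460 + 874.4·0.04410 = 58.20 pbw
  ZnO: 238.8·0.9980 = 238.3 pbw
  SiO2: 263.3·0.6411 + 874.4·0.7818 = 852.4 pbw
LOI: 281.2·0.3486 + 263.3·0.01480 + 238.8·0.002000 + 874.4·0.01000 = 111.1 pbw
batch − LOI leaves glass = 1658 − 111.1 = 1547 pbw (matching Σ of the oxides)
wt % = 100 × oxide mass / glass mass

Glass mass = 1547 pbw (batch 1658 − LOI 111.1).
Composition: Al2O3 25.71%, Li2O 3.763%, ZnO 15.41%, SiO2 55.12%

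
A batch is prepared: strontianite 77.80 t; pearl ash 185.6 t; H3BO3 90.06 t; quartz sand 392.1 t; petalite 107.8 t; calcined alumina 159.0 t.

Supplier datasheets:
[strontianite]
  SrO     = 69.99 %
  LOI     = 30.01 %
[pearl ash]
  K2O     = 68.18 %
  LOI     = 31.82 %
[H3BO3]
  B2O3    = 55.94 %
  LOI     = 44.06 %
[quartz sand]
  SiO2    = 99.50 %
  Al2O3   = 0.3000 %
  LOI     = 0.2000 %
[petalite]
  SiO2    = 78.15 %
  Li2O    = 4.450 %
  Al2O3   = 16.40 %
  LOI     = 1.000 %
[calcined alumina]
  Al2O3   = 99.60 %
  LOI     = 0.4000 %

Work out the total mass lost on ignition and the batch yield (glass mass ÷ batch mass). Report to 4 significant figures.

LOI loss = 124.6 t; glass = 887.8 t; yield = 87.69%

The intermediate values appear, rounded to four significant digits, in the working. Every computation holds full float precision through every step — every reported result is rounded just once — all derived quantities (ignition loss, six oxide percentages, totals, yield, net glass mass) are carried at exact precision from the weighed amounts per 887.8 t of glass, as set out in either problem or answer.
Each material's LOI contribution:
  strontianite: 77.80 × 0.3001 = 23.35 t
  pearl ash: 185.6 × 0.3182 = 59.06 t
  H3BO3: 90.06 × 0.4406 = 39.68 t
  quartz sand: 392.1 × 0.002000 = 0.7842 t
  petalite: 107.8 × 0.01000 = 1.078 t
  calcined alumina: 159.0 × 0.004000 = 0.6360 t
Total LOI = 124.6 t
Glass = batch − LOI = 1012 − 124.6 = 887.8 t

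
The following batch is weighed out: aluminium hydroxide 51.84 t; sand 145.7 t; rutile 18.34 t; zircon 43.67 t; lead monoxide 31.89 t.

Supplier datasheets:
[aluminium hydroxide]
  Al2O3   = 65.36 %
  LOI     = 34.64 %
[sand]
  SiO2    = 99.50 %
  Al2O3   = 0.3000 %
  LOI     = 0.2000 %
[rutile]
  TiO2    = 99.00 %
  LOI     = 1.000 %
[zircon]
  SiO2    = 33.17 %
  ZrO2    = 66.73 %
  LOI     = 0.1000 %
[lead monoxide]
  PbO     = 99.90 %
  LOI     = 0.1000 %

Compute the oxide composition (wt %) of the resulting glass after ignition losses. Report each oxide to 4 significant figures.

Glass mass = 272.9 t (batch 291.4 − LOI 18.51).
Composition: SiO2 58.42%, Al2O3 12.57%, ZrO2 10.68%, TiO2 6.652%, PbO 11.67%

In-progress results are shown rounded off to 4 significant figures on the page; full float precision is kept from start to finish — each reported value takes just one rounding. All derived quantities (five oxide percentages, the yield, ignition loss, the totals, net glass mass) are recomputed at full precision using the weight values at 272.9 t of glass, as written in the question or the answer.
Oxide-by-oxide delivered mass:
  SiO2: 145.7·0.9950 + 43.67·0.3317 = 159.5 t
  Al2O3: 51.84·0.6536 + 145.7·0.003000 = 34.32 t
  ZrO2: 43.67·0.6673 = 29.14 t
  TiO2: 18.34·0.9900 = 18.16 t
  PbO: 31.89·0.9990 = 31.86 t
LOI: 51.84·0.3464 + 145.7·0.002000 + 18.34·0.01000 + 43.67·0.001000 + 31.89·0.001000 = 18.51 t
Glass = total batch minus LOI = 291.4 − 18.51 = 272.9 t (consistent with Σ oxide mass)
each oxide over glass, ×100, is wt %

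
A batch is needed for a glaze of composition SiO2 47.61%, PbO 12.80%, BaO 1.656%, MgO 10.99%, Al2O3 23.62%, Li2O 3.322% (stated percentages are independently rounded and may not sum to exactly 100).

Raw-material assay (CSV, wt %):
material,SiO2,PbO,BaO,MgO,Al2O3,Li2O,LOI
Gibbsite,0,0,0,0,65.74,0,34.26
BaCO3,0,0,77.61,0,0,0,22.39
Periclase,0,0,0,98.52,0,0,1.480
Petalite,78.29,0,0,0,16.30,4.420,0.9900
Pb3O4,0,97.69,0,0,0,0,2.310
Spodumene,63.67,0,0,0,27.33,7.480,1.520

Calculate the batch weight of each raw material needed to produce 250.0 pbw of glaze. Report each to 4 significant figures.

All internal work keeps full float precision from start to finish; working values are displayed (rounded to 4 significant digits) within the worked lines; every reported number is rounded only once; all derived quantities are rebuilt in exact precision (LOI, net glass mass, the totals, the six compositions, yield) starting from the weights on 250.0 pbw of glass exactly as printed in the problem or answer text.
The oxide mass targets at 250.0 pbw glaze:
  SiO2: 47.61% × 250.0 = 119.0 pbw
  PbO: 12.80% × 250.0 = 32.00 pbw
  BaO: 1.656% × 250.0 = 4.140 pbw
  MgO: 10.99% × 250.0 = 27.48 pbw
  Al2O3: 23.62% × 250.0 = 59.05 pbw
  Li2O: 3.322% × 250.0 = 8.305 pbw
Verifying the oxide balance per the reported batch figures, versus the basis set out (oxide sums agree with the targets net of answer rounding effects):
  SiO2: 118.9·0.7829 + 40.80·0.6367 = 119.1 pbw (target 119.0 pbw)
  PbO: 32.76·0.9769 = 32.00 pbw (target 32.00 pbw)
  BaO: 5.334·0.7761 = 4.140 pbw (target 4.140 pbw)
  MgO: 27.89·0.9852 = 27.48 pbw (target 27.48 pbw)
  Al2O3: 43.39·0.6574 + 118.9·0.1630 + 40.80·0.2733 = 59.06 pbw (target 59.05 pbw)
  Li2O: 118.9·0.04420 + 40.80·0.07480 = 8.307 pbw (target 8.305 pbw)
Consistency of the glass mass: whole batch net of LOI = 250.0 pbw (oxide target masses add up to 250.0 pbw; against the stated basis, 250.0 pbw — rounding explains the deltas).
Adding the batch up: Σ batch = 269.1 pbw; LOI removed, Σ of batch·LOI: 19.03 pbw; the yield ratio, glass ÷ batch: 92.93%.

Batch per 250.0 pbw glaze:
  Gibbsite: 43.39 pbw
  BaCO3: 5.334 pbw
  Periclase: 27.89 pbw
  Petalite: 118.9 pbw
  Pb3O4: 32.76 pbw
  Spodumene: 40.80 pbw
Total batch = 269.1 pbw; LOI loss = 19.03 pbw; yield = 92.93%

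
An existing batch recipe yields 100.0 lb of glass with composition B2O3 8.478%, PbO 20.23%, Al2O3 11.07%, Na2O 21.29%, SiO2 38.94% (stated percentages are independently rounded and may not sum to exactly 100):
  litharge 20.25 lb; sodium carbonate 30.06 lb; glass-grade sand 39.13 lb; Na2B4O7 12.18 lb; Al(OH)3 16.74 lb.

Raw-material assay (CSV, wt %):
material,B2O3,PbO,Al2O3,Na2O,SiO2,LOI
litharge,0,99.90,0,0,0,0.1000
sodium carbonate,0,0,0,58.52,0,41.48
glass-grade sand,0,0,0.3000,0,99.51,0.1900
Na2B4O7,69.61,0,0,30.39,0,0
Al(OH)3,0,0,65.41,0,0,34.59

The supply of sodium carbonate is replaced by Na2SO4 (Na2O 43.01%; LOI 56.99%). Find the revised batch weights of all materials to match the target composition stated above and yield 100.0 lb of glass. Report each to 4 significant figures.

Revised batch per 100.0 lb glass:
  litharge: 20.25 lb
  Na2SO4: 40.89 lb
  glass-grade sand: 39.13 lb
  Na2B4O7: 12.18 lb
  Al(OH)3: 16.74 lb
Total batch = 129.2 lb; LOI loss = 29.19 lb

Intermediates appear, with 4-significant-figure rounding, on the page. Full float precision is kept all the way through; each reported result takes a single rounding. All derived quantities, which include the yield, the totals, glass mass, ignition loss, five oxide percentages, are rebuilt at exact precision, exactly as shown in the problem or answer text, using the weight values at 100.0 lb of glass.
Oxide-by-oxide targets in 100.0 lb glass:
  B2O3: 8.478% × 100.0 = 8.478 lb
  PbO: 20.23% × 100.0 = 20.23 lb
  Al2O3: 11.07% × 100.0 = 11.07 lb
  Na2O: 21.29% × 100.0 = 21.29 lb
  SiO2: 38.94% × 100.0 = 38.94 lb
Per-oxide balance check per the reported batch figures, per the basis as stated (sums match the target masses once rounding is allowed for):
  B2O3: 12.18·0.6961 = 8.478 lb (target 8.478 lb)
  PbO: 20.25·0.9990 = 20.23 lb (target 20.23 lb)
  Al2O3: 39.13·0.003000 + 16.74·0.6541 = 11.07 lb (target 11.07 lb)
  Na2O: 40.89·0.4301 + 12.18·0.3039 = 21.29 lb (target 21.29 lb)
  SiO2: 39.13·0.9951 = 38.94 lb (target 38.94 lb)
Consistency of the glass mass: the batch minus its LOI: 100.0 lb (oxide target masses add up to 100.0 lb; with the basis standing at 100.0 lb — rounding explains the deltas).
Batch total: Σ batch = 129.2 lb; ignition loss, Σ(batch × LOI) = 29.19 lb; yield: glass divided by total = 77.41%.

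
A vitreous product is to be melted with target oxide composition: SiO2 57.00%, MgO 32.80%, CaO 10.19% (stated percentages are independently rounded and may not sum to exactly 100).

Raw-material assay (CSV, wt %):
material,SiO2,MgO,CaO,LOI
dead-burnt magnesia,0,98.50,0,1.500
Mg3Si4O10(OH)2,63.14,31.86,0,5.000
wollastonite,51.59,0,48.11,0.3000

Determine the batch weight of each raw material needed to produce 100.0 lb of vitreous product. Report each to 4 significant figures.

All arithmetic runs at full float precision all the way through; values along the way are displayed (rounded to four significant figures) at each printed step — exactly one rounding lands on every reported number; the derived quantities, which include the three compositions, the yield, LOI, glass mass, the totals, are carried at full precision, as written in the problem or the answer, starting from the weights on 100.0 lb of glass.
Target masses of each oxide per 100.0 lb vitreous product:
  SiO2: 57.00% × 100.0 = 57.00 lb
  MgO: 32.80% × 100.0 = 32.80 lb
  CaO: 10.19% × 100.0 = 10.19 lb
Per-oxide balance check on the weights just shown, relative to the basis at hand (target by target, the sums agree inside rounding margins):
  SiO2: 72.97·0.6314 + 21.18·0.5159 = 57.00 lb (target 57.00 lb)
  MgO: 9.697·0.9850 + 72.97·0.3186 = 32.80 lb (target 32.80 lb)
  CaO: 21.18·0.4811 = 10.19 lb (target 10.19 lb)
Glass-mass closure: total batch − LOI = 99.99 lb (summing oxide targets gives 99.99 lb; versus the stated basis of 100.0 lb — gaps are rounding artifacts).
Batch grand total — Σ batch = 103.8 lb; ignition loss, Σ(batch × LOI) = 3.857 lb; yield: glass divided by total = 96.29%.

Batch per 100.0 lb vitreous product:
  dead-burnt magnesia: 9.697 lb
  Mg3Si4O10(OH)2: 72.97 lb
  wollastonite: 21.18 lb
Total batch = 103.8 lb; LOI loss = 3.857 lb; yield = 96.29%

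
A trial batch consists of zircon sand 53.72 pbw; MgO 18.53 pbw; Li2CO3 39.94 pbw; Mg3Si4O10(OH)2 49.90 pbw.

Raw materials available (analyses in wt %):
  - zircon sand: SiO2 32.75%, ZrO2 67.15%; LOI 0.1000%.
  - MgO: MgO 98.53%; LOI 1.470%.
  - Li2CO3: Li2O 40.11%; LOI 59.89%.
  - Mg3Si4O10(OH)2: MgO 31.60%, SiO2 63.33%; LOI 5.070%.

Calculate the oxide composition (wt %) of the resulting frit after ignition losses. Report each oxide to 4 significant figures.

Glass mass = 135.3 pbw (batch 162.1 − LOI 26.78).
Composition: MgO 25.15%, SiO2 36.36%, ZrO2 26.66%, Li2O 11.84%

All internal work maintains full precision at all times. Values along the way are displayed, rounded to four significant figures, alongside each step. Each reported number is rounded just once. All derived quantities are recomputed from the batch weights for 135.3 pbw of glass at full float precision (yield, LOI, totals, the four compositions, glass mass), as set out in the question or the answer.
Oxide masses out of the charge:
  MgO: 18.53·0.9853 + 49.90·0.3160 = 34.03 pbw
  SiO2: 53.72·0.3275 + 49.90·0.6333 = 49.19 pbw
  ZrO2: 53.72·0.6715 = 36.07 pbw
  Li2O: 39.94·0.4011 = 16.02 pbw
LOI: 53.72·0.001000 + 18.53·0.01470 + 39.94·0.5989 + 49.90·0.05070 = 26.78 pbw
The glass mass, total less LOI, = 162.1 − 26.78 = 135.3 pbw (= Σ oxide masses)
percent by weight: oxide/glass ×100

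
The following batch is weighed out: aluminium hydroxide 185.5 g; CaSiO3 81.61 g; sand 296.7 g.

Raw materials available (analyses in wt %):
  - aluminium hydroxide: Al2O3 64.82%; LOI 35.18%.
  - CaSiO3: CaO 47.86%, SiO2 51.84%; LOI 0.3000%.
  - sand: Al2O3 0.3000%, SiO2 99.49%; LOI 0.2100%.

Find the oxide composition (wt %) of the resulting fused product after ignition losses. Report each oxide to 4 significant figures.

All internal work runs at exact precision through the solve — values along the way appear (rounded to 4 significant digits) within the worked lines. Every reported number takes exactly one rounding. All derived quantities, including yield, totals, ignition loss, glass mass, the three compositions, are recomputed using the weight values per 497.7 g of glass in exact precision as they appear in question or answer.
Oxide-by-oxide delivered mass:
  Al2O3: 185.5·0.6482 + 296.7·0.003000 = 121.1 g
  CaO: 81.61·0.4786 = 39.06 g
  SiO2: 81.61·0.5184 + 296.7·0.9949 = 337.5 g
LOI: 185.5·0.3518 + 81.61·0.003000 + 296.7·0.002100 = 66.13 g
Resulting glass, batch − LOI: 563.8 − 66.13 = 497.7 g (= the summed oxide contributions)
wt % = 100 × oxide mass / glass mass

Glass mass = 497.7 g (batch 563.8 − LOI 66.13).
Composition: Al2O3 24.34%, CaO 7.848%, SiO2 67.81%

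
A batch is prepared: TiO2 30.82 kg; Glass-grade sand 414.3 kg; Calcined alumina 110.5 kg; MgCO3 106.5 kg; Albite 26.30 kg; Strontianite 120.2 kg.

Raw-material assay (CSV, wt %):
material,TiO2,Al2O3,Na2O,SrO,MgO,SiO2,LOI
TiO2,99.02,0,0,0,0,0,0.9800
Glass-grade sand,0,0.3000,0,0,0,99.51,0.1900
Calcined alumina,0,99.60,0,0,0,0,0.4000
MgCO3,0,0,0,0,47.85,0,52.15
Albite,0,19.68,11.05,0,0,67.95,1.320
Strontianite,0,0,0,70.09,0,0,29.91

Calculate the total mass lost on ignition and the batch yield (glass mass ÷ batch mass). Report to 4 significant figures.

Mid-chain values are shown (rounded to four significant figures) alongside each step — each numeric step keeps full float precision from start to finish; a single rounding completes each reported number; the derived quantities, including yield, glass mass, the six compositions, the totals, LOI, are computed using the weight values for 715.3 kg of glass in full precision, precisely as stated by question or answer.
Each material's LOI contribution:
  TiO2: 30.82 × 0.009800 = 0.3020 kg
  Glass-grade sand: 414.3 × 0.001900 = 0.7872 kg
  Calcined alumina: 110.5 × 0.004000 = 0.4420 kg
  MgCO3: 106.5 × 0.5215 = 55.54 kg
  Albite: 26.30 × 0.01320 = 0.3472 kg
  Strontianite: 120.2 × 0.2991 = 35.95 kg
Total LOI = 93.37 kg
Glass = batch − LOI = 808.6 − 93.37 = 715.3 kg

LOI loss = 93.37 kg; glass = 715.3 kg; yield = 88.45%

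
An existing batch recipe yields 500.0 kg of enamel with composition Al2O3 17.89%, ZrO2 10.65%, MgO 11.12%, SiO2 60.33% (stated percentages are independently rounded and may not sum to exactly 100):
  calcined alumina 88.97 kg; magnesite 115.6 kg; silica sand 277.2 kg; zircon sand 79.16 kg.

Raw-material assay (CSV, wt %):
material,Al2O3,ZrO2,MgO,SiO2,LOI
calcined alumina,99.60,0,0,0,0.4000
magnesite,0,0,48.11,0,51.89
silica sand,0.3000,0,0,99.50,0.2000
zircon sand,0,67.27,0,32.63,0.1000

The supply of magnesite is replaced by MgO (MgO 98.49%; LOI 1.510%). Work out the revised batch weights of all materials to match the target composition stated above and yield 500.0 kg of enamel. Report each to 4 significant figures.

The intermediate values appear, rounded to 4 significant digits, between the steps; all arithmetic carries exact precision in all steps — every reported number sees exactly one rounding. Derived quantities, including totals, net glass mass, the yield, LOI, the four compositions, are re-derived starting from the weights at 500.0 kg of glass at full precision, precisely as stated by the problem or answer text.
Target oxide masses per 500.0 kg enamel:
  Al2O3: 17.89% × 500.0 = 89.45 kg
  ZrO2: 10.65% × 500.0 = 53.25 kg
  MgO: 11.12% × 500.0 = 55.60 kg
  SiO2: 60.33% × 500.0 = 301.6 kg
Mass-balance tally per oxide on the weights just shown, on the stated basis (sums match the target masses exact up to rounding of places):
  Al2O3: 88.97·0.9960 + 277.2·0.003000 = 89.45 kg (target 89.45 kg)
  ZrO2: 79.16·0.6727 = 53.25 kg (target 53.25 kg)
  MgO: 56.45·0.9849 = 55.60 kg (target 55.60 kg)
  SiO2: 277.2·0.9950 + 79.16·0.3263 = 301.6 kg (target 301.6 kg)
Consistency of the glass mass: Σ batch − LOI loss = 499.9 kg (targets for the oxides total 499.9 kg; the stated basis being 500.0 kg — any gap is answer rounding).
Adding the batch up: Σ batch = 501.8 kg; LOI loss = Σ batch·LOI = 1.842 kg; yield, glass over the total, = 99.63%.

Revised batch per 500.0 kg enamel:
  calcined alumina: 88.97 kg
  MgO: 56.45 kg
  silica sand: 277.2 kg
  zircon sand: 79.16 kg
Total batch = 501.8 kg; LOI loss = 1.842 kg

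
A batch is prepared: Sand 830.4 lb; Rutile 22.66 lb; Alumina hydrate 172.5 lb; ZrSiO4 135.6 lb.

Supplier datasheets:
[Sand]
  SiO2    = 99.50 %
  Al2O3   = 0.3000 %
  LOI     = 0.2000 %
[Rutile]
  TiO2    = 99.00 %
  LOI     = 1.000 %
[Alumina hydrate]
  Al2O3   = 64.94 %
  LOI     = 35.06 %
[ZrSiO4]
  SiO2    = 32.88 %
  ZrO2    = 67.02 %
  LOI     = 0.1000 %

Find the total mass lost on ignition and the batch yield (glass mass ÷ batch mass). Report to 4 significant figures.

The intermediate values are shown, rounded to 4 significant digits, in the working — every computation maintains full float precision through the solve; every reported number takes just one rounding. All derived quantities are re-derived at full float precision (the yield, the four compositions, net glass mass, ignition loss, the totals) starting from the weights for 1099 lb of glass exactly as shown in the question or the answer.
Material-by-material LOI:
  Sand: 830.4 × 0.002000 = 1.661 lb
  Rutile: 22.66 × 0.01000 = 0.2266 lb
  Alumina hydrate: 172.5 × 0.3506 = 60.48 lb
  ZrSiO4: 135.6 × 0.001000 = 0.1356 lb
Total LOI = 62.50 lb
Glass = batch − LOI = 1161 − 62.50 = 1099 lb

LOI loss = 62.50 lb; glass = 1099 lb; yield = 94.62%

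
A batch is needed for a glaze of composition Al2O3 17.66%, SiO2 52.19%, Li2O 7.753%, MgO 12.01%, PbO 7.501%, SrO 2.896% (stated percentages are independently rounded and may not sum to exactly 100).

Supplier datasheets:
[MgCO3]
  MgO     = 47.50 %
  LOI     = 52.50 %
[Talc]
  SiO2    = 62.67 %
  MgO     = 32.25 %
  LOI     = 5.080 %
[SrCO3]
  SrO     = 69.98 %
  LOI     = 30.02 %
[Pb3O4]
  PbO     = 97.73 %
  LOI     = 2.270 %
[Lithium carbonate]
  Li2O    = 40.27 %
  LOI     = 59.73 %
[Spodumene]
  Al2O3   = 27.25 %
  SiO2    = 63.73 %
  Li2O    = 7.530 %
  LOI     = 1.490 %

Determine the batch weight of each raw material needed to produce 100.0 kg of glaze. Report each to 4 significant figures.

Batch per 100.0 kg glaze:
  MgCO3: 13.49 kg
  Talc: 17.37 kg
  SrCO3: 4.138 kg
  Pb3O4: 7.675 kg
  Lithium carbonate: 7.134 kg
  Spodumene: 64.81 kg
Total batch = 114.6 kg; LOI loss = 14.61 kg; yield = 87.26%

All arithmetic keeps full precision from first step to last — values along the way are shown (rounded to 4 significant digits) within the worked lines; a single rounding produces each reported value. Derived quantities are carried from the weighed amounts per 100.0 kg of glass at full precision (totals, LOI, the six compositions, glass mass, yield), as they appear in question or answer.
The oxide mass targets at 100.0 kg glaze:
  Al2O3: 17.66% × 100.0 = 17.66 kg
  SiO2: 52.19% × 100.0 = 52.19 kg
  Li2O: 7.753% × 100.0 = 7.753 kg
  MgO: 12.01% × 100.0 = 12.01 kg
  PbO: 7.501% × 100.0 = 7.501 kg
  SrO: 2.896% × 100.0 = 2.896 kg
A balance pass over the oxides, from the weights as reported, on the stated basis (every target is met by its sum given rounding of the digits):
  Al2O3: 64.81·0.2725 = 17.66 kg (target 17.66 kg)
  SiO2: 17.37·0.6267 + 64.81·0.6373 = 52.19 kg (target 52.19 kg)
  Li2O: 7.134·0.4027 + 64.81·0.07530 = 7.753 kg (target 7.753 kg)
  MgO: 13.49·0.4750 + 17.37·0.3225 = 12.01 kg (target 12.01 kg)
  PbO: 7.675·0.9773 = 7.501 kg (target 7.501 kg)
  SrO: 4.138·0.6998 = 2.896 kg (target 2.896 kg)
Glass mass check: total batch − LOI = 100.0 kg (oxide target masses add up to 100.0 kg; against the stated basis, 100.0 kg — gaps are rounding artifacts).
Adding the batch up: Σ batch = 114.6 kg; loss to ignition Σ batch·LOI = 14.61 kg; glass ÷ batch gives a yield of 87.26%.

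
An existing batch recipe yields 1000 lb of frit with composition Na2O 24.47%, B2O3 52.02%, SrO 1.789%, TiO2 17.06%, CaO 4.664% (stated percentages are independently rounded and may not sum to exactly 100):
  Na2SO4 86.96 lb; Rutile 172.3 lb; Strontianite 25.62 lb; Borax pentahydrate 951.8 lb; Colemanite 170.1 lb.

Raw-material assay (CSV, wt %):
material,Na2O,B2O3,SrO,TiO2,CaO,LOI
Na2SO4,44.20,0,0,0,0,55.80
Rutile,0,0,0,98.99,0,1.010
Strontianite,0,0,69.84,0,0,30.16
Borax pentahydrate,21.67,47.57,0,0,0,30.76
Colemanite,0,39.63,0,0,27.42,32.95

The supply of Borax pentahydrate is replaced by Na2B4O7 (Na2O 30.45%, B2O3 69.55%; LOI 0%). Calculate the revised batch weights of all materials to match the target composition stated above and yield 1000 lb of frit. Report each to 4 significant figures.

Working values appear rounded to four significant digits in the printout — each numeric step holds full float precision through every step. Each reported result carries a single rounding — derived quantities, including five oxide percentages, ignition loss, the totals, glass mass, yield, are carried from the weighed amounts on 1000 lb of glass in exact precision, as written in the problem or the answer.
The oxide mass targets at 1000 lb frit:
  Na2O: 24.47% × 1000 = 244.7 lb
  B2O3: 52.02% × 1000 = 520.2 lb
  SrO: 1.789% × 1000 = 17.89 lb
  TiO2: 17.06% × 1000 = 170.6 lb
  CaO: 4.664% × 1000 = 46.64 lb
Mass-balance tally per oxide applying the batch weights above, under the basis named above (summed amounts equal target values given rounding of the digits):
  Na2O: 105.1·0.4420 + 651.0·0.3045 = 244.7 lb (target 244.7 lb)
  B2O3: 651.0·0.6955 + 170.1·0.3963 = 520.2 lb (target 520.2 lb)
  SrO: 25.62·0.6984 = 17.89 lb (target 17.89 lb)
  TiO2: 172.3·0.9899 = 170.6 lb (target 170.6 lb)
  CaO: 170.1·0.2742 = 46.64 lb (target 46.64 lb)
Auditing the glass mass value: whole batch net of LOI = 1000 lb (the Σ of target masses is 1000 lb; the stated basis being 1000 lb — rounding explains the deltas).
Adding the batch up: Σ batch = 1124 lb; LOI removed, Σ of batch·LOI: 124.2 lb; glass ÷ batch gives a yield of 88.95%.

Revised batch per 1000 lb frit:
  Na2SO4: 105.1 lb
  Rutile: 172.3 lb
  Strontianite: 25.62 lb
  Na2B4O7: 651.0 lb
  Colemanite: 170.1 lb
Total batch = 1124 lb; LOI loss = 124.2 lb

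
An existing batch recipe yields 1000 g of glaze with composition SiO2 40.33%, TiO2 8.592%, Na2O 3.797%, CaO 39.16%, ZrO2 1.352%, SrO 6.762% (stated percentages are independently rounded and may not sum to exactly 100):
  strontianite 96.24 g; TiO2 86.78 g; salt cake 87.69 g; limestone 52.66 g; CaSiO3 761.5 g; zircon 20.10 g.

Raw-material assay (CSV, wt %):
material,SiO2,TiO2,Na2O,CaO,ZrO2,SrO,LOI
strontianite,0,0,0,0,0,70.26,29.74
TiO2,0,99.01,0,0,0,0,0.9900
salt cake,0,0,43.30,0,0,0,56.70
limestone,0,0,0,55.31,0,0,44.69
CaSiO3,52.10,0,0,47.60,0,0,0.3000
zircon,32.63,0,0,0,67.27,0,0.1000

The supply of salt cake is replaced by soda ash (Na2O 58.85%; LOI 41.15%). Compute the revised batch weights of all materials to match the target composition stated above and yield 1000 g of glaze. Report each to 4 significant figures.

Working values are printed with 4-significant-figure rounding between the steps. All arithmetic carries exact precision at each step. A single rounding produces each reported result; derived quantities, including totals, LOI, the yield, six oxide percentages, glass mass, are carried from the batch weights on 1000 g of glass at full precision, as they appear in the problem or answer text.
Target oxide masses per 1000 g glaze:
  SiO2: 40.33% × 1000 = 403.3 g
  TiO2: 8.592% × 1000 = 85.92 g
  Na2O: 3.797% × 1000 = 37.97 g
  CaO: 39.16% × 1000 = 391.6 g
  ZrO2: 1.352% × 1000 = 13.52 g
  SrO: 6.762% × 1000 = 67.62 g
Verifying the oxide balance per the reported batch figures, for the quoted basis mass (sums match the target masses within answer rounding):
  SiO2: 761.5·0.5210 + 20.10·0.3263 = 403.3 g (target 403.3 g)
  TiO2: 86.78·0.9901 = 85.92 g (target 85.92 g)
  Na2O: 64.52·0.5885 = 37.97 g (target 37.97 g)
  CaO: 52.66·0.5531 + 761.5·0.4760 = 391.6 g (target 391.6 g)
  ZrO2: 20.10·0.6727 = 13.52 g (target 13.52 g)
  SrO: 96.24·0.7026 = 67.62 g (target 67.62 g)
Mass balance on the glass: batch Σ − ignition loss = 999.9 g (summing oxide targets gives 999.9 g; the stated basis being 1000 g — differing by rounding only).
Total batch = Σ batch = 1082 g; LOI removed, Σ of batch·LOI: 81.87 g; yield, glass over the total, = 92.43%.

Revised batch per 1000 g glaze:
  strontianite: 96.24 g
  TiO2: 86.78 g
  soda ash: 64.52 g
  limestone: 52.66 g
  CaSiO3: 761.5 g
  zircon: 20.10 g
Total batch = 1082 g; LOI loss = 81.87 g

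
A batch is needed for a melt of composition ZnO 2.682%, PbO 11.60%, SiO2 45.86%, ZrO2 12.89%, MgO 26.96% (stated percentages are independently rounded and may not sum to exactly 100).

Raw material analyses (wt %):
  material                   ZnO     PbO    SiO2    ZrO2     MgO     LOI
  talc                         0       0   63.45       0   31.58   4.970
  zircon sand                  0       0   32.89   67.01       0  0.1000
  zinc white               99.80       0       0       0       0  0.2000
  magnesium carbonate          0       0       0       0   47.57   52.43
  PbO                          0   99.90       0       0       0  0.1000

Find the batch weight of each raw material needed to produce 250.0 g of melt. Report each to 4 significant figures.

Batch per 250.0 g melt:
  talc: 155.8 g
  zircon sand: 48.09 g
  zinc white: 6.718 g
  magnesium carbonate: 38.28 g
  PbO: 29.03 g
Total batch = 277.9 g; LOI loss = 27.90 g; yield = 89.96%

Mid-chain values appear with 4-significant-digit rounding between the steps; all arithmetic keeps exact precision end to end — exactly one rounding is applied to each reported number — derived quantities (the yield, five oxide percentages, the totals, net glass mass, LOI) are rebuilt from the batch weights on 250.0 g of glass at full precision, as quoted within problem or answer.
Target masses of each oxide per 250.0 g melt:
  ZnO: 2.682% × 250.0 = 6.705 g
  PbO: 11.60% × 250.0 = 29.00 g
  SiO2: 45.86% × 250.0 = 114.6 g
  ZrO2: 12.89% × 250.0 = 32.22 g
  MgO: 26.96% × 250.0 = 67.40 g
Sums-versus-targets review using the reported weights, under the basis named above (sums match the target masses modulo rounding of the values):
  ZnO: 6.718·0.9980 = 6.705 g (target 6.705 g)
  PbO: 29.03·0.9990 = 29.00 g (target 29.00 g)
  SiO2: 155.8·0.6345 + 48.09·0.3289 = 114.7 g (target 114.6 g)
  ZrO2: 48.09·0.6701 = 32.23 g (target 32.22 g)
  MgO: 155.8·0.3158 + 38.28·0.4757 = 67.41 g (target 67.40 g)
Glass mass check: net batch after ignition = 250.0 g (the targets, summed, come to 250.0 g; with the basis standing at 250.0 g — deltas are rounding alone).
Whole-batch sum: Σ batch = 277.9 g; ignition loss, Σ(batch × LOI) = 27.90 g; yield = glass ÷ total batch = 89.96%.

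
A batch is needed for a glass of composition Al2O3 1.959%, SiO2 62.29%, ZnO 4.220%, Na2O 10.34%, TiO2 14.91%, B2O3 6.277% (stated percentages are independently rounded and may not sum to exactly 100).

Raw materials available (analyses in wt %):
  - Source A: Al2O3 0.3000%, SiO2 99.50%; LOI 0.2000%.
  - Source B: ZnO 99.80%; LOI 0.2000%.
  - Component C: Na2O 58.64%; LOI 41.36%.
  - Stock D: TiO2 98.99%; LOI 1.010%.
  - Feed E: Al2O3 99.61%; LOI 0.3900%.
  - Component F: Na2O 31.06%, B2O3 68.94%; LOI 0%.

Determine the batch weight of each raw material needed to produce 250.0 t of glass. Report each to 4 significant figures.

Batch per 250.0 t glass:
  Source A: 156.5 t
  Source B: 10.57 t
  Component C: 32.03 t
  Stock D: 37.66 t
  Feed E: 4.445 t
  Component F: 22.76 t
Total batch = 264.0 t; LOI loss = 13.98 t; yield = 94.70%

Intermediates are shown rounded to 4 significant figures alongside each step; exact precision is maintained at each step. A single rounding produces every reported figure; derived quantities, which include LOI, six oxide percentages, the yield, the totals, glass mass, are re-derived in full float precision, as set out in question or answer, from the batch weights for 250.0 t of glass.
The oxide mass targets at 250.0 t glass:
  Al2O3: 1.959% × 250.0 = 4.898 t
  SiO2: 62.29% × 250.0 = 155.7 t
  ZnO: 4.220% × 250.0 = 10.55 t
  Na2O: 10.34% × 250.0 = 25.85 t
  TiO2: 14.91% × 250.0 = 37.28 t
  B2O3: 6.277% × 250.0 = 15.69 t
A balance pass over the oxides, with the batch weights as given, relative to the basis at hand (sums match the target masses within answer rounding):
  Al2O3: 156.5·0.003000 + 4.445·0.9961 = 4.897 t (target 4.898 t)
  SiO2: 156.5·0.9950 = 155.7 t (target 155.7 t)
  ZnO: 10.57·0.9980 = 10.55 t (target 10.55 t)
  Na2O: 32.03·0.5864 + 22.76·0.3106 = 25.85 t (target 25.85 t)
  TiO2: 37.66·0.9899 = 37.28 t (target 37.28 t)
  B2O3: 22.76·0.6894 = 15.69 t (target 15.69 t)
Glass mass check: batch total minus LOI = 250.0 t (targets for the oxides total 250.0 t; the stated basis being 250.0 t — rounding explains the deltas).
Whole-batch sum: Σ batch = 264.0 t; LOI removed, Σ of batch·LOI: 13.98 t; yield: glass divided by total = 94.70%.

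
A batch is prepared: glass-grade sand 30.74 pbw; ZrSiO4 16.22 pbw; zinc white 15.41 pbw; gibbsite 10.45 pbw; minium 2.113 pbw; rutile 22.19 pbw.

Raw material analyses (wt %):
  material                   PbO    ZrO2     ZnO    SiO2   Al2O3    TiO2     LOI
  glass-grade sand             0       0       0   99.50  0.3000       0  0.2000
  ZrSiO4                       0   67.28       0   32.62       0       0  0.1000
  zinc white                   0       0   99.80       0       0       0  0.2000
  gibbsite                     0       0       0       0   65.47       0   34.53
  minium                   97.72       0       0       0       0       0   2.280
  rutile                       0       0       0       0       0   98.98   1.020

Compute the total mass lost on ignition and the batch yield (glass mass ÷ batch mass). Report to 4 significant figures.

LOI loss = 3.991 pbw; glass = 93.13 pbw; yield = 95.89%

Full float precision is maintained all the way through. Intermediates are printed, with 4-significant-figure rounding, on the page. Each reported value includes exactly one rounding — derived quantities are rebuilt using the weight values for 93.13 pbw of glass in full precision (net glass mass, the totals, ignition loss, the yield, the six compositions) exactly as shown in the problem or answer text.
Per-material ignition loss:
  glass-grade sand: 30.74 × 0.002000 = 0.06148 pbw
  ZrSiO4: 16.22 × 0.001000 = 0.01622 pbw
  zinc white: 15.41 × 0.002000 = 0.03082 pbw
  gibbsite: 10.45 × 0.3453 = 3.608 pbw
  minium: 2.113 × 0.02280 = 0.04818 pbw
  rutile: 22.19 × 0.01020 = 0.2263 pbw
Total LOI = 3.991 pbw
Glass = batch − LOI = 97.12 − 3.991 = 93.13 pbw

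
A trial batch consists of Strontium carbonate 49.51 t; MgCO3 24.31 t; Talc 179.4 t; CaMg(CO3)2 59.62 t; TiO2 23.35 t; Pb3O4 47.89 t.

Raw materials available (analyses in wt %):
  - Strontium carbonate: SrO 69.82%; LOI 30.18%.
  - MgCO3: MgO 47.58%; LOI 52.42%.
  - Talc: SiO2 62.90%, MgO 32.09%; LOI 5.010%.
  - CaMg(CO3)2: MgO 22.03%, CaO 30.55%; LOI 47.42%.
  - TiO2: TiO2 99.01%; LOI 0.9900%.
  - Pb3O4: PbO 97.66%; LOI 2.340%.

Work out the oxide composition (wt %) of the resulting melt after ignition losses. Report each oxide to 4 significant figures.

Glass mass = 317.8 t (batch 384.1 − LOI 66.30).
Composition: PbO 14.72%, SrO 10.88%, TiO2 7.275%, SiO2 35.51%, MgO 25.89%, CaO 5.732%

In-progress results appear (rounded to 4 significant figures) alongside each step; all internal work carries exact precision all the way through. A single rounding produces every reported result; all derived quantities (the yield, net glass mass, six oxide percentages, totals, LOI) are computed from the batch weights at 317.8 t of glass at full float precision exactly as shown in the problem or answer text.
Oxide-by-oxide delivered mass:
  PbO: 47.89·0.9766 = 46.77 t
  SrO: 49.51·0.6982 = 34.57 t
  TiO2: 23.35·0.9901 = 23.12 t
  SiO2: 179.4·0.6290 = 112.8 t
  MgO: 24.31·0.4758 + 179.4·0.3209 + 59.62·0.2203 = 82.27 t
  CaO: 59.62·0.3055 = 18.21 t
LOI: 49.51·0.3018 + 24.31·0.5242 + 179.4·0.05010 + 59.62·0.4742 + 23.35·0.009900 + 47.89·0.02340 = 66.30 t
Glass mass = batch − LOI = 384.1 − 66.30 = 317.8 t (= Σ oxide masses)
each oxide over glass, ×100, is wt %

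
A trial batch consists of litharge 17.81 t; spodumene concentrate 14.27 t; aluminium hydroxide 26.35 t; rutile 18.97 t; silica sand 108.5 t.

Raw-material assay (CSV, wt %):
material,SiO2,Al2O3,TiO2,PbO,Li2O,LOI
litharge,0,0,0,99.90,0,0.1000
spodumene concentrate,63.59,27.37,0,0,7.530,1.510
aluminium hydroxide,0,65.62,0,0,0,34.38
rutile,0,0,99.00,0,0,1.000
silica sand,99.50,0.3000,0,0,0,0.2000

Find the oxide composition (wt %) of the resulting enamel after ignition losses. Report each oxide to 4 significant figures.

The intermediate values appear rounded to four significant digits when written out; every computation holds full float precision all the way through; each reported number takes exactly one rounding — the derived quantities are computed starting from the weights for 176.2 t of glass in full precision (totals, five oxide percentages, glass mass, yield, ignition loss), exactly as shown in problem or answer.
What the batch supplies per oxide:
  SiO2: 14.27·0.6359 + 108.5·0.9950 = 117.0 t
  Al2O3: 14.27·0.2737 + 26.35·0.6562 + 108.5·0.003000 = 21.52 t
  TiO2: 18.97·0.9900 = 18.78 t
  PbO: 17.81·0.9990 = 17.79 t
  Li2O: 14.27·0.07530 = 1.075 t
LOI: 17.81·0.001000 + 14.27·0.01510 + 26.35·0.3438 + 18.97·0.01000 + 108.5·0.002000 = 9.699 t
Net of LOI, the glass mass = 185.9 − 9.699 = 176.2 t (consistent with Σ oxide mass)
oxide / glass × 100 gives the wt %

Glass mass = 176.2 t (batch 185.9 − LOI 9.699).
Composition: SiO2 66.42%, Al2O3 12.21%, TiO2 10.66%, PbO 10.10%, Li2O 0.6098%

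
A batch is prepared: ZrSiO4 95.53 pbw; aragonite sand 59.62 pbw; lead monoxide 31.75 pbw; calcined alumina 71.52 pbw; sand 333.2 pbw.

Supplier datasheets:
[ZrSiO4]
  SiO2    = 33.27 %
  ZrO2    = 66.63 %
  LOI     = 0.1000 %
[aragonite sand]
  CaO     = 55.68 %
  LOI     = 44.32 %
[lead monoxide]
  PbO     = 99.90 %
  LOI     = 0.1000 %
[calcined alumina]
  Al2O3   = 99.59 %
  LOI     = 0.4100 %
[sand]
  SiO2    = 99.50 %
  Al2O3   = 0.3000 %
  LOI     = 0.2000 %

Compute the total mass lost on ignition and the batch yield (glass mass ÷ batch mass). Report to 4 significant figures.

Working values appear, with 4-significant-digit rounding, in the printout; the working math runs at exact precision at each step — every reported number is rounded once only; the derived quantities are carried starting from the weights at 564.1 pbw of glass at full float precision (totals, ignition loss, five oxide percentages, yield, net glass mass), as given in problem or answer.
LOI of each material in turn:
  ZrSiO4: 95.53 × 0.001000 = 0.09553 pbw
  aragonite sand: 59.62 × 0.4432 = 26.42 pbw
  lead monoxide: 31.75 × 0.001000 = 0.03175 pbw
  calcined alumina: 71.52 × 0.004100 = 0.2932 pbw
  sand: 333.2 × 0.002000 = 0.6664 pbw
Total LOI = 27.51 pbw
Glass = batch − LOI = 591.6 − 27.51 = 564.1 pbw

LOI loss = 27.51 pbw; glass = 564.1 pbw; yield = 95.35%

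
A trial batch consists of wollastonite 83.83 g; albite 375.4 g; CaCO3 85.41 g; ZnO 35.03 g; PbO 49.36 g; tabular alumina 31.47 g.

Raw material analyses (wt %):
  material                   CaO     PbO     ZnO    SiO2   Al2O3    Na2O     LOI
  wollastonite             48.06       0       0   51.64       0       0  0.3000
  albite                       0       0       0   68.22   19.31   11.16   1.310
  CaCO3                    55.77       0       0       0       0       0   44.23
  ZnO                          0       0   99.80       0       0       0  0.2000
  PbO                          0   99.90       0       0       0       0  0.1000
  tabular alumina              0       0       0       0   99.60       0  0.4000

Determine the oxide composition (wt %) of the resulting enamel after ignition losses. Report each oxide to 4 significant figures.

Glass mass = 617.3 g (batch 660.5 − LOI 43.19).
Composition: CaO 14.24%, PbO 7.988%, ZnO 5.663%, SiO2 48.50%, Al2O3 16.82%, Na2O 6.787%

Every computation carries exact precision at all times. Rounding to 4 significant figures applies to every working value as displayed; every reported figure sees exactly one rounding; the derived quantities, which include totals, LOI, the six compositions, glass mass, the yield, are re-derived in full precision, as written in problem or answer, using the weight values on 617.3 g of glass.
Oxide masses out of the charge:
  CaO: 83.83·0.4806 + 85.41·0.5577 = 87.92 g
  PbO: 49.36·0.9990 = 49.31 g
  ZnO: 35.03·0.9980 = 34.96 g
  SiO2: 83.83·0.5164 + 375.4·0.6822 = 299.4 g
  Al2O3: 375.4·0.1931 + 31.47·0.9960 = 103.8 g
  Na2O: 375.4·0.1116 = 41.89 g
LOI: 83.83·0.003000 + 375.4·0.01310 + 85.41·0.4423 + 35.03·0.002000 + 49.36·0.001000 + 31.47·0.004000 = 43.19 g
batch − LOI leaves glass = 660.5 − 43.19 = 617.3 g (= the summed oxide contributions)
percent by weight: oxide/glass ×100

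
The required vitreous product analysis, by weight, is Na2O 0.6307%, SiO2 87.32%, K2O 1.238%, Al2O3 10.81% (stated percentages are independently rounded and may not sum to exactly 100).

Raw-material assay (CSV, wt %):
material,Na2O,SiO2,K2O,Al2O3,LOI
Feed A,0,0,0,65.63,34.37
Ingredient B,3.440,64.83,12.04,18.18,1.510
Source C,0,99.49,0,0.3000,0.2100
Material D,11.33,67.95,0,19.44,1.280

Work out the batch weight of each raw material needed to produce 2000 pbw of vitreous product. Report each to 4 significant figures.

Working values are displayed rounded to 4 significant digits across the worked steps — the whole derivation runs at exact precision at every stage. Each reported value is rounded a single time; derived quantities (net glass mass, the yield, totals, four oxide percentages, ignition loss) are computed in exact precision from the weighed amounts at 2000 pbw of glass exactly as shown in problem or answer.
The oxide mass targets at 2000 pbw vitreous product:
  Na2O: 0.6307% × 2000 = 12.61 pbw
  SiO2: 87.32% × 2000 = 1746 pbw
  K2O: 1.238% × 2000 = 24.76 pbw
  Al2O3: 10.81% × 2000 = 216.2 pbw
Sums-versus-targets review given the weights on record, versus the basis set out (target by target, the sums agree modulo rounding of the values):
  Na2O: 205.6·0.03440 + 48.89·0.1133 = 12.61 pbw (target 12.61 pbw)
  SiO2: 205.6·0.6483 + 1588·0.9949 + 48.89·0.6795 = 1746 pbw (target 1746 pbw)
  K2O: 205.6·0.1204 = 24.75 pbw (target 24.76 pbw)
  Al2O3: 250.7·0.6563 + 205.6·0.1818 + 1588·0.003000 + 48.89·0.1944 = 216.2 pbw (target 216.2 pbw)
Mass balance on the glass: batch Σ − ignition loss = 2000 pbw (oxide target masses add up to 2000 pbw; basis as stated: 2000 pbw — gaps are rounding artifacts).
Batch total: Σ batch = 2093 pbw; loss to ignition Σ batch·LOI = 93.23 pbw; yield, glass over the total, = 95.55%.

Batch per 2000 pbw vitreous product:
  Feed A: 250.7 pbw
  Ingredient B: 205.6 pbw
  Source C: 1588 pbw
  Material D: 48.89 pbw
Total batch = 2093 pbw; LOI loss = 93.23 pbw; yield = 95.55%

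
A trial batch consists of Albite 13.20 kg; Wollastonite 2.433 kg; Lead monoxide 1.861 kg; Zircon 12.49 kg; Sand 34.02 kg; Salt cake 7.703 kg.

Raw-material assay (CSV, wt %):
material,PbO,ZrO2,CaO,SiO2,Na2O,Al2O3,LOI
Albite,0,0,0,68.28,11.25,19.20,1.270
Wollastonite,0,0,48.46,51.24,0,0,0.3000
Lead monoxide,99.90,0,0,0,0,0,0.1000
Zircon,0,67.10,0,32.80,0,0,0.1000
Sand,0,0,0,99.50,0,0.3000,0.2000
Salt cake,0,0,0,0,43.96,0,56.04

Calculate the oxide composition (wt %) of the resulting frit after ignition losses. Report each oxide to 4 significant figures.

Every computation carries full float precision from first step to last — rounding to 4 significant figures governs every intermediate as printed — each reported result is rounded only once. All derived quantities (yield, glass mass, ignition loss, totals, the six compositions) are re-derived starting from the weights at 67.13 kg of glass in full precision as given in question or answer.
Mass of each oxide from the mix:
  PbO: 1.861·0.9990 = 1.859 kg
  ZrO2: 12.49·0.6710 = 8.381 kg
  CaO: 2.433·0.4846 = 1.179 kg
  SiO2: 13.20·0.6828 + 2.433·0.5124 + 12.49·0.3280 + 34.02·0.9950 = 48.21 kg
  Na2O: 13.20·0.1125 + 7.703·0.4396 = 4.871 kg
  Al2O3: 13.20·0.1920 + 34.02·0.003000 = 2.636 kg
LOI: 13.20·0.01270 + 2.433·0.003000 + 1.861·0.001000 + 12.49·0.001000 + 34.02·0.002000 + 7.703·0.5604 = 4.574 kg
Net of LOI, the glass mass = 71.71 − 4.574 = 67.13 kg (the oxide masses sum to this)
wt %: oxide over glass, times 100

Glass mass = 67.13 kg (batch 71.71 − LOI 4.574).
Composition: PbO 2.769%, ZrO2 12.48%, CaO 1.756%, SiO2 71.81%, Na2O 7.256%, Al2O3 3.927%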